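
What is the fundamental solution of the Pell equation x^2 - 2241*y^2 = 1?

(x, y) = (8553815, 180692)

First expand sqrt(2241) as a continued fraction. With x_i = (sqrt(2241) + m_i)/d_i and (m_0, d_0) = (0, 1): a_0 = floor(sqrt(2241)) = 47, since 47^2 = 2209 <= 2241 < 2304 = 48^2.
Iterate m_{i+1} = d_i*a_i - m_i, d_{i+1} = (2241 - m_{i+1}^2)/d_i, a_{i+1} = floor((a_0 + m_{i+1})/d_{i+1}):
  m_1 = 1*47 - 0 = 47, d_1 = (2241 - 47^2)/1 = 32/1 = 32, a_1 = floor((47 + 47)/32) = 2.
  m_2 = 32*2 - 47 = 17, d_2 = (2241 - 17^2)/32 = 1952/32 = 61, a_2 = floor((47 + 17)/61) = 1.
  m_3 = 61*1 - 17 = 44, d_3 = (2241 - 44^2)/61 = 305/61 = 5, a_3 = floor((47 + 44)/5) = 18.
  m_4 = 5*18 - 44 = 46, d_4 = (2241 - 46^2)/5 = 125/5 = 25, a_4 = floor((47 + 46)/25) = 3.
  m_5 = 25*3 - 46 = 29, d_5 = (2241 - 29^2)/25 = 1400/25 = 56, a_5 = floor((47 + 29)/56) = 1.
  m_6 = 56*1 - 29 = 27, d_6 = (2241 - 27^2)/56 = 1512/56 = 27, a_6 = floor((47 + 27)/27) = 2.
  m_7 = 27*2 - 27 = 27, d_7 = (2241 - 27^2)/27 = 1512/27 = 56, a_7 = floor((47 + 27)/56) = 1.
  m_8 = 56*1 - 27 = 29, d_8 = (2241 - 29^2)/56 = 1400/56 = 25, a_8 = floor((47 + 29)/25) = 3.
  m_9 = 25*3 - 29 = 46, d_9 = (2241 - 46^2)/25 = 125/25 = 5, a_9 = floor((47 + 46)/5) = 18.
  m_10 = 5*18 - 46 = 44, d_10 = (2241 - 44^2)/5 = 305/5 = 61, a_10 = floor((47 + 44)/61) = 1.
  m_11 = 61*1 - 44 = 17, d_11 = (2241 - 17^2)/61 = 1952/61 = 32, a_11 = floor((47 + 17)/32) = 2.
  m_12 = 32*2 - 17 = 47, d_12 = (2241 - 47^2)/32 = 32/32 = 1, a_12 = floor((47 + 47)/1) = 94.
  m_13 = 1*94 - 47 = 47, d_13 = (2241 - 47^2)/1 = 32/1 = 32: (m_13, d_13) = (m_1, d_1) = (47, 32), so from here the quotients repeat a_1, ..., a_12; the period length is 12.
So sqrt(2241) = [47; (2, 1, 18, 3, 1, 2, 1, 3, 18, 1, 2, 94)] with period length k = 12.
k is even, so the fundamental solution of x^2 - 2241y^2 = 1 is (p_{k-1}, q_{k-1}) = (p_11, q_11); compute convergents through index 11.
Convergents (p_i = a_i*p_{i-1} + p_{i-2}, q_i = a_i*q_{i-1} + q_{i-2} with p_{-2}=0, p_{-1}=1, q_{-2}=1, q_{-1}=0):
  i=0: a_0=47, p_0 = 47*1 + 0 = 47, q_0 = 47*0 + 1 = 1.
  i=1: a_1=2, p_1 = 2*47 + 1 = 95, q_1 = 2*1 + 0 = 2.
  i=2: a_2=1, p_2 = 1*95 + 47 = 142, q_2 = 1*2 + 1 = 3.
  i=3: a_3=18, p_3 = 18*142 + 95 = 2651, q_3 = 18*3 + 2 = 56.
  i=4: a_4=3, p_4 = 3*2651 + 142 = 8095, q_4 = 3*56 + 3 = 171.
  i=5: a_5=1, p_5 = 1*8095 + 2651 = 10746, q_5 = 1*171 + 56 = 227.
  i=6: a_6=2, p_6 = 2*10746 + 8095 = 29587, q_6 = 2*227 + 171 = 625.
  i=7: a_7=1, p_7 = 1*29587 + 10746 = 40333, q_7 = 1*625 + 227 = 852.
  i=8: a_8=3, p_8 = 3*40333 + 29587 = 150586, q_8 = 3*852 + 625 = 3181.
  i=9: a_9=18, p_9 = 18*150586 + 40333 = 2750881, q_9 = 18*3181 + 852 = 58110.
  i=10: a_10=1, p_10 = 1*2750881 + 150586 = 2901467, q_10 = 1*58110 + 3181 = 61291.
  i=11: a_11=2, p_11 = 2*2901467 + 2750881 = 8553815, q_11 = 2*61291 + 58110 = 180692.
Check: 8553815^2 - 2241*180692^2 = 73167751054225 - 73167751054224 = 1, so (x, y) = (8553815, 180692) solves the equation, and by the theorem it is the least positive solution.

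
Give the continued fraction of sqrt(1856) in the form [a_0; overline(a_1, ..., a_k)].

Write x_i = (sqrt(1856) + m_i)/d_i with (m_0, d_0) = (0, 1). a_0 = floor(sqrt(1856)) = 43, since 43^2 = 1849 <= 1856 < 1936 = 44^2.
Iterate m_{i+1} = d_i*a_i - m_i, d_{i+1} = (1856 - m_{i+1}^2)/d_i, a_{i+1} = floor((a_0 + m_{i+1})/d_{i+1}):
  m_1 = 1*43 - 0 = 43, d_1 = (1856 - 43^2)/1 = 7/1 = 7, a_1 = floor((43 + 43)/7) = 12.
  m_2 = 7*12 - 43 = 41, d_2 = (1856 - 41^2)/7 = 175/7 = 25, a_2 = floor((43 + 41)/25) = 3.
  m_3 = 25*3 - 41 = 34, d_3 = (1856 - 34^2)/25 = 700/25 = 28, a_3 = floor((43 + 34)/28) = 2.
  m_4 = 28*2 - 34 = 22, d_4 = (1856 - 22^2)/28 = 1372/28 = 49, a_4 = floor((43 + 22)/49) = 1.
  m_5 = 49*1 - 22 = 27, d_5 = (1856 - 27^2)/49 = 1127/49 = 23, a_5 = floor((43 + 27)/23) = 3.
  m_6 = 23*3 - 27 = 42, d_6 = (1856 - 42^2)/23 = 92/23 = 4, a_6 = floor((43 + 42)/4) = 21.
  m_7 = 4*21 - 42 = 42, d_7 = (1856 - 42^2)/4 = 92/4 = 23, a_7 = floor((43 + 42)/23) = 3.
  m_8 = 23*3 - 42 = 27, d_8 = (1856 - 27^2)/23 = 1127/23 = 49, a_8 = floor((43 + 27)/49) = 1.
  m_9 = 49*1 - 27 = 22, d_9 = (1856 - 22^2)/49 = 1372/49 = 28, a_9 = floor((43 + 22)/28) = 2.
  m_10 = 28*2 - 22 = 34, d_10 = (1856 - 34^2)/28 = 700/28 = 25, a_10 = floor((43 + 34)/25) = 3.
  m_11 = 25*3 - 34 = 41, d_11 = (1856 - 41^2)/25 = 175/25 = 7, a_11 = floor((43 + 41)/7) = 12.
  m_12 = 7*12 - 41 = 43, d_12 = (1856 - 43^2)/7 = 7/7 = 1, a_12 = floor((43 + 43)/1) = 86.
  m_13 = 1*86 - 43 = 43, d_13 = (1856 - 43^2)/1 = 7/1 = 7: (m_13, d_13) = (m_1, d_1) = (43, 7), so from here the quotients repeat a_1, ..., a_12; the period length is 12.
Hence the expansion of sqrt(1856) is a_0 = 43 followed by the repeating block 12, 3, 2, 1, 3, 21, 3, 1, 2, 3, 12, 86 (period 12).

[43; overline(12, 3, 2, 1, 3, 21, 3, 1, 2, 3, 12, 86)]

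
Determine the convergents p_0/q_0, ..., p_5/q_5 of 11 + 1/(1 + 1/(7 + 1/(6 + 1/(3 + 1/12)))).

Using the convergent recurrence p_i = a_i*p_{i-1} + p_{i-2}, q_i = a_i*q_{i-1} + q_{i-2} with p_{-2}=0, p_{-1}=1, q_{-2}=1, q_{-1}=0:
  i=0: a_0=11, p_0 = 11*1 + 0 = 11, q_0 = 11*0 + 1 = 1.
  i=1: a_1=1, p_1 = 1*11 + 1 = 12, q_1 = 1*1 + 0 = 1.
  i=2: a_2=7, p_2 = 7*12 + 11 = 95, q_2 = 7*1 + 1 = 8.
  i=3: a_3=6, p_3 = 6*95 + 12 = 582, q_3 = 6*8 + 1 = 49.
  i=4: a_4=3, p_4 = 3*582 + 95 = 1841, q_4 = 3*49 + 8 = 155.
  i=5: a_5=12, p_5 = 12*1841 + 582 = 22674, q_5 = 12*155 + 49 = 1909.

11/1, 12/1, 95/8, 582/49, 1841/155, 22674/1909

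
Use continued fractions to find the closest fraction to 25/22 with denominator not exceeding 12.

8/7

Expand x = 25/22 as a continued fraction with the Euclidean algorithm:
  25 = 1*22 + 3, so a_0 = 1.
  22 = 7*3 + 1, so a_1 = 7.
  3 = 3*1 + 0, so a_2 = 3.
so x = [1; 7, 3].
Convergents (p_i = a_i*p_{i-1} + p_{i-2}, q_i = a_i*q_{i-1} + q_{i-2} with p_{-2}=0, p_{-1}=1, q_{-2}=1, q_{-1}=0), until the denominator exceeds 12:
  i=0: a_0=1, p_0 = 1*1 + 0 = 1, q_0 = 1*0 + 1 = 1.
  i=1: a_1=7, p_1 = 7*1 + 1 = 8, q_1 = 7*1 + 0 = 7.
  i=2: a_2=3, p_2 = 3*8 + 1 = 25, q_2 = 3*7 + 1 = 22.
q_2 = 22 > 12, so the last convergent with denominator <= 12 is p_1/q_1 = 8/7.
The closest fraction with denominator <= 12 is either p_1/q_1 or the intermediate fraction (k*p_1 + p_0)/(k*q_1 + q_0) with the largest k >= 1 whose denominator stays <= 12; these approach x as k grows, and every other convergent or intermediate fraction in range is farther away.
Largest k: floor((12 - q_0)/q_1) = floor((12 - 1)/7) = 1.
That gives (1*8 + 1)/(1*7 + 1) = 9/8.
Compare the errors: |x - 8/7| = |25*7 - 8*22|/(22*7) = 1/154, and |x - 9/8| = |25*8 - 9*22|/(22*8) = 2/176.
Cross-multiplying, 1*176 = 176 < 308 = 2*154, so 1/154 is smaller: the convergent 8/7 is closer to x than 9/8.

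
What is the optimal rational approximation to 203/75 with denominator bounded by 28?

46/17

Expand x = 203/75 as a continued fraction with the Euclidean algorithm:
  203 = 2*75 + 53, so a_0 = 2.
  75 = 1*53 + 22, so a_1 = 1.
  53 = 2*22 + 9, so a_2 = 2.
  22 = 2*9 + 4, so a_3 = 2.
  9 = 2*4 + 1, so a_4 = 2.
  4 = 4*1 + 0, so a_5 = 4.
so x = [2; 1, 2, 2, 2, 4].
Convergents (p_i = a_i*p_{i-1} + p_{i-2}, q_i = a_i*q_{i-1} + q_{i-2} with p_{-2}=0, p_{-1}=1, q_{-2}=1, q_{-1}=0), until the denominator exceeds 28:
  i=0: a_0=2, p_0 = 2*1 + 0 = 2, q_0 = 2*0 + 1 = 1.
  i=1: a_1=1, p_1 = 1*2 + 1 = 3, q_1 = 1*1 + 0 = 1.
  i=2: a_2=2, p_2 = 2*3 + 2 = 8, q_2 = 2*1 + 1 = 3.
  i=3: a_3=2, p_3 = 2*8 + 3 = 19, q_3 = 2*3 + 1 = 7.
  i=4: a_4=2, p_4 = 2*19 + 8 = 46, q_4 = 2*7 + 3 = 17.
  i=5: a_5=4, p_5 = 4*46 + 19 = 203, q_5 = 4*17 + 7 = 75.
q_5 = 75 > 28, so the last convergent with denominator <= 28 is p_4/q_4 = 46/17.
The closest fraction with denominator <= 28 is either p_4/q_4 or the intermediate fraction (k*p_4 + p_3)/(k*q_4 + q_3) with the largest k >= 1 whose denominator stays <= 28; these approach x as k grows, and every other convergent or intermediate fraction in range is farther away.
Largest k: floor((28 - q_3)/q_4) = floor((28 - 7)/17) = 1.
That gives (1*46 + 19)/(1*17 + 7) = 65/24.
Compare the errors: |x - 46/17| = |203*17 - 46*75|/(75*17) = 1/1275, and |x - 65/24| = |203*24 - 65*75|/(75*24) = 3/1800.
Cross-multiplying, 1*1800 = 1800 < 3825 = 3*1275, so 1/1275 is smaller: the convergent 46/17 is closer to x than 65/24.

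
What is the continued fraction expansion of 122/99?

[1; 4, 3, 3, 2]

Run the Euclidean algorithm on 122 and 99; the successive quotients are the partial quotients a_0, a_1, ... (each step inverts the fractional part left over by the previous one):
  122 = 1*99 + 23, so a_0 = 1.
  99 = 4*23 + 7, so a_1 = 4.
  23 = 3*7 + 2, so a_2 = 3.
  7 = 3*2 + 1, so a_3 = 3.
  2 = 2*1 + 0, so a_4 = 2.
The remainder reaches 0 after 5 divisions, so the expansion has 5 partial quotients, read off in order.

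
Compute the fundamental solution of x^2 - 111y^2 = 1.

(x, y) = (295, 28)

First expand sqrt(111) as a continued fraction. With x_i = (sqrt(111) + m_i)/d_i and (m_0, d_0) = (0, 1): a_0 = floor(sqrt(111)) = 10, since 10^2 = 100 <= 111 < 121 = 11^2.
Iterate m_{i+1} = d_i*a_i - m_i, d_{i+1} = (111 - m_{i+1}^2)/d_i, a_{i+1} = floor((a_0 + m_{i+1})/d_{i+1}):
  m_1 = 1*10 - 0 = 10, d_1 = (111 - 10^2)/1 = 11/1 = 11, a_1 = floor((10 + 10)/11) = 1.
  m_2 = 11*1 - 10 = 1, d_2 = (111 - 1^2)/11 = 110/11 = 10, a_2 = floor((10 + 1)/10) = 1.
  m_3 = 10*1 - 1 = 9, d_3 = (111 - 9^2)/10 = 30/10 = 3, a_3 = floor((10 + 9)/3) = 6.
  m_4 = 3*6 - 9 = 9, d_4 = (111 - 9^2)/3 = 30/3 = 10, a_4 = floor((10 + 9)/10) = 1.
  m_5 = 10*1 - 9 = 1, d_5 = (111 - 1^2)/10 = 110/10 = 11, a_5 = floor((10 + 1)/11) = 1.
  m_6 = 11*1 - 1 = 10, d_6 = (111 - 10^2)/11 = 11/11 = 1, a_6 = floor((10 + 10)/1) = 20.
  m_7 = 1*20 - 10 = 10, d_7 = (111 - 10^2)/1 = 11/1 = 11: (m_7, d_7) = (m_1, d_1) = (10, 11), so from here the quotients repeat a_1, ..., a_6; the period length is 6.
So sqrt(111) = [10; (1, 1, 6, 1, 1, 20)] with period length k = 6.
k is even, so the fundamental solution of x^2 - 111y^2 = 1 is (p_{k-1}, q_{k-1}) = (p_5, q_5); compute convergents through index 5.
Convergents (p_i = a_i*p_{i-1} + p_{i-2}, q_i = a_i*q_{i-1} + q_{i-2} with p_{-2}=0, p_{-1}=1, q_{-2}=1, q_{-1}=0):
  i=0: a_0=10, p_0 = 10*1 + 0 = 10, q_0 = 10*0 + 1 = 1.
  i=1: a_1=1, p_1 = 1*10 + 1 = 11, q_1 = 1*1 + 0 = 1.
  i=2: a_2=1, p_2 = 1*11 + 10 = 21, q_2 = 1*1 + 1 = 2.
  i=3: a_3=6, p_3 = 6*21 + 11 = 137, q_3 = 6*2 + 1 = 13.
  i=4: a_4=1, p_4 = 1*137 + 21 = 158, q_4 = 1*13 + 2 = 15.
  i=5: a_5=1, p_5 = 1*158 + 137 = 295, q_5 = 1*15 + 13 = 28.
Check: 295^2 - 111*28^2 = 87025 - 87024 = 1, so (x, y) = (295, 28) solves the equation, and by the theorem it is the least positive solution.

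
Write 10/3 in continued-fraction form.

[3; 3]

Run the Euclidean algorithm on 10 and 3; the successive quotients are the partial quotients a_0, a_1, ... (each step inverts the fractional part left over by the previous one):
  10 = 3*3 + 1, so a_0 = 3.
  3 = 3*1 + 0, so a_1 = 3.
The remainder reaches 0 after 2 divisions, so the expansion has 2 partial quotients, read off in order.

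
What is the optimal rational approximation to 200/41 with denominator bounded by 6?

Expand x = 200/41 as a continued fraction with the Euclidean algorithm:
  200 = 4*41 + 36, so a_0 = 4.
  41 = 1*36 + 5, so a_1 = 1.
  36 = 7*5 + 1, so a_2 = 7.
  5 = 5*1 + 0, so a_3 = 5.
so x = [4; 1, 7, 5].
Convergents (p_i = a_i*p_{i-1} + p_{i-2}, q_i = a_i*q_{i-1} + q_{i-2} with p_{-2}=0, p_{-1}=1, q_{-2}=1, q_{-1}=0), until the denominator exceeds 6:
  i=0: a_0=4, p_0 = 4*1 + 0 = 4, q_0 = 4*0 + 1 = 1.
  i=1: a_1=1, p_1 = 1*4 + 1 = 5, q_1 = 1*1 + 0 = 1.
  i=2: a_2=7, p_2 = 7*5 + 4 = 39, q_2 = 7*1 + 1 = 8.
q_2 = 8 > 6, so the last convergent with denominator <= 6 is p_1/q_1 = 5/1.
The closest fraction with denominator <= 6 is either p_1/q_1 or the intermediate fraction (k*p_1 + p_0)/(k*q_1 + q_0) with the largest k >= 1 whose denominator stays <= 6; these approach x as k grows, and every other convergent or intermediate fraction in range is farther away.
Largest k: floor((6 - q_0)/q_1) = floor((6 - 1)/1) = 5.
That gives (5*5 + 4)/(5*1 + 1) = 29/6.
Compare the errors: |x - 5/1| = |200*1 - 5*41|/(41*1) = 5/41, and |x - 29/6| = |200*6 - 29*41|/(41*6) = 11/246.
Cross-multiplying, 11*41 = 451 < 1230 = 5*246, so 11/246 is smaller: the intermediate fraction 29/6 is closer to x than 5/1.

29/6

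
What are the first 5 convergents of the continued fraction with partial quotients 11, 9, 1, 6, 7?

11/1, 100/9, 111/10, 766/69, 5473/493

Using the convergent recurrence p_i = a_i*p_{i-1} + p_{i-2}, q_i = a_i*q_{i-1} + q_{i-2} with p_{-2}=0, p_{-1}=1, q_{-2}=1, q_{-1}=0:
  i=0: a_0=11, p_0 = 11*1 + 0 = 11, q_0 = 11*0 + 1 = 1.
  i=1: a_1=9, p_1 = 9*11 + 1 = 100, q_1 = 9*1 + 0 = 9.
  i=2: a_2=1, p_2 = 1*100 + 11 = 111, q_2 = 1*9 + 1 = 10.
  i=3: a_3=6, p_3 = 6*111 + 100 = 766, q_3 = 6*10 + 9 = 69.
  i=4: a_4=7, p_4 = 7*766 + 111 = 5473, q_4 = 7*69 + 10 = 493.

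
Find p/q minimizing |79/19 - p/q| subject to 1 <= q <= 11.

Expand x = 79/19 as a continued fraction with the Euclidean algorithm:
  79 = 4*19 + 3, so a_0 = 4.
  19 = 6*3 + 1, so a_1 = 6.
  3 = 3*1 + 0, so a_2 = 3.
so x = [4; 6, 3].
Convergents (p_i = a_i*p_{i-1} + p_{i-2}, q_i = a_i*q_{i-1} + q_{i-2} with p_{-2}=0, p_{-1}=1, q_{-2}=1, q_{-1}=0), until the denominator exceeds 11:
  i=0: a_0=4, p_0 = 4*1 + 0 = 4, q_0 = 4*0 + 1 = 1.
  i=1: a_1=6, p_1 = 6*4 + 1 = 25, q_1 = 6*1 + 0 = 6.
  i=2: a_2=3, p_2 = 3*25 + 4 = 79, q_2 = 3*6 + 1 = 19.
q_2 = 19 > 11, so the last convergent with denominator <= 11 is p_1/q_1 = 25/6.
The closest fraction with denominator <= 11 is either p_1/q_1 or the intermediate fraction (k*p_1 + p_0)/(k*q_1 + q_0) with the largest k >= 1 whose denominator stays <= 11; these approach x as k grows, and every other convergent or intermediate fraction in range is farther away.
Largest k: floor((11 - q_0)/q_1) = floor((11 - 1)/6) = 1.
That gives (1*25 + 4)/(1*6 + 1) = 29/7.
Compare the errors: |x - 25/6| = |79*6 - 25*19|/(19*6) = 1/114, and |x - 29/7| = |79*7 - 29*19|/(19*7) = 2/133.
Cross-multiplying, 1*133 = 133 < 228 = 2*114, so 1/114 is smaller: the convergent 25/6 is closer to x than 29/7.

25/6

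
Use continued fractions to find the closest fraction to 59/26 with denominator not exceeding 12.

Expand x = 59/26 as a continued fraction with the Euclidean algorithm:
  59 = 2*26 + 7, so a_0 = 2.
  26 = 3*7 + 5, so a_1 = 3.
  7 = 1*5 + 2, so a_2 = 1.
  5 = 2*2 + 1, so a_3 = 2.
  2 = 2*1 + 0, so a_4 = 2.
so x = [2; 3, 1, 2, 2].
Convergents (p_i = a_i*p_{i-1} + p_{i-2}, q_i = a_i*q_{i-1} + q_{i-2} with p_{-2}=0, p_{-1}=1, q_{-2}=1, q_{-1}=0), until the denominator exceeds 12:
  i=0: a_0=2, p_0 = 2*1 + 0 = 2, q_0 = 2*0 + 1 = 1.
  i=1: a_1=3, p_1 = 3*2 + 1 = 7, q_1 = 3*1 + 0 = 3.
  i=2: a_2=1, p_2 = 1*7 + 2 = 9, q_2 = 1*3 + 1 = 4.
  i=3: a_3=2, p_3 = 2*9 + 7 = 25, q_3 = 2*4 + 3 = 11.
  i=4: a_4=2, p_4 = 2*25 + 9 = 59, q_4 = 2*11 + 4 = 26.
q_4 = 26 > 12, so the last convergent with denominator <= 12 is p_3/q_3 = 25/11.
The closest fraction with denominator <= 12 is either p_3/q_3 or the intermediate fraction (k*p_3 + p_2)/(k*q_3 + q_2) with the largest k >= 1 whose denominator stays <= 12; these approach x as k grows, and every other convergent or intermediate fraction in range is farther away.
Largest k: floor((12 - q_2)/q_3) = floor((12 - 4)/11) = 0.
Since k = 0, no intermediate fraction beyond p_3/q_3 has denominator <= 12, so the convergent 25/11 is the closest (its error is |59*11 - 25*26|/(26*11) = 1/286).

25/11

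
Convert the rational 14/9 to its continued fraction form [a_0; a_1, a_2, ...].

[1; 1, 1, 4]

Run the Euclidean algorithm on 14 and 9; the successive quotients are the partial quotients a_0, a_1, ... (each step inverts the fractional part left over by the previous one):
  14 = 1*9 + 5, so a_0 = 1.
  9 = 1*5 + 4, so a_1 = 1.
  5 = 1*4 + 1, so a_2 = 1.
  4 = 4*1 + 0, so a_3 = 4.
The remainder reaches 0 after 4 divisions, so the expansion has 4 partial quotients, read off in order.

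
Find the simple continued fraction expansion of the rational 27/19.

[1; 2, 2, 1, 2]

Run the Euclidean algorithm on 27 and 19; the successive quotients are the partial quotients a_0, a_1, ... (each step inverts the fractional part left over by the previous one):
  27 = 1*19 + 8, so a_0 = 1.
  19 = 2*8 + 3, so a_1 = 2.
  8 = 2*3 + 2, so a_2 = 2.
  3 = 1*2 + 1, so a_3 = 1.
  2 = 2*1 + 0, so a_4 = 2.
The remainder reaches 0 after 5 divisions, so the expansion has 5 partial quotients, read off in order.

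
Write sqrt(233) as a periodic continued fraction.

Write x_i = (sqrt(233) + m_i)/d_i with (m_0, d_0) = (0, 1). a_0 = floor(sqrt(233)) = 15, since 15^2 = 225 <= 233 < 256 = 16^2.
Iterate m_{i+1} = d_i*a_i - m_i, d_{i+1} = (233 - m_{i+1}^2)/d_i, a_{i+1} = floor((a_0 + m_{i+1})/d_{i+1}):
  m_1 = 1*15 - 0 = 15, d_1 = (233 - 15^2)/1 = 8/1 = 8, a_1 = floor((15 + 15)/8) = 3.
  m_2 = 8*3 - 15 = 9, d_2 = (233 - 9^2)/8 = 152/8 = 19, a_2 = floor((15 + 9)/19) = 1.
  m_3 = 19*1 - 9 = 10, d_3 = (233 - 10^2)/19 = 133/19 = 7, a_3 = floor((15 + 10)/7) = 3.
  m_4 = 7*3 - 10 = 11, d_4 = (233 - 11^2)/7 = 112/7 = 16, a_4 = floor((15 + 11)/16) = 1.
  m_5 = 16*1 - 11 = 5, d_5 = (233 - 5^2)/16 = 208/16 = 13, a_5 = floor((15 + 5)/13) = 1.
  m_6 = 13*1 - 5 = 8, d_6 = (233 - 8^2)/13 = 169/13 = 13, a_6 = floor((15 + 8)/13) = 1.
  m_7 = 13*1 - 8 = 5, d_7 = (233 - 5^2)/13 = 208/13 = 16, a_7 = floor((15 + 5)/16) = 1.
  m_8 = 16*1 - 5 = 11, d_8 = (233 - 11^2)/16 = 112/16 = 7, a_8 = floor((15 + 11)/7) = 3.
  m_9 = 7*3 - 11 = 10, d_9 = (233 - 10^2)/7 = 133/7 = 19, a_9 = floor((15 + 10)/19) = 1.
  m_10 = 19*1 - 10 = 9, d_10 = (233 - 9^2)/19 = 152/19 = 8, a_10 = floor((15 + 9)/8) = 3.
  m_11 = 8*3 - 9 = 15, d_11 = (233 - 15^2)/8 = 8/8 = 1, a_11 = floor((15 + 15)/1) = 30.
  m_12 = 1*30 - 15 = 15, d_12 = (233 - 15^2)/1 = 8/1 = 8: (m_12, d_12) = (m_1, d_1) = (15, 8), so from here the quotients repeat a_1, ..., a_11; the period length is 11.
Hence the expansion of sqrt(233) is a_0 = 15 followed by the repeating block 3, 1, 3, 1, 1, 1, 1, 3, 1, 3, 30 (period 11).

[15; (3, 1, 3, 1, 1, 1, 1, 3, 1, 3, 30)]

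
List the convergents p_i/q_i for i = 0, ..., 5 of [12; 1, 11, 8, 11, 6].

Using the convergent recurrence p_i = a_i*p_{i-1} + p_{i-2}, q_i = a_i*q_{i-1} + q_{i-2} with p_{-2}=0, p_{-1}=1, q_{-2}=1, q_{-1}=0:
  i=0: a_0=12, p_0 = 12*1 + 0 = 12, q_0 = 12*0 + 1 = 1.
  i=1: a_1=1, p_1 = 1*12 + 1 = 13, q_1 = 1*1 + 0 = 1.
  i=2: a_2=11, p_2 = 11*13 + 12 = 155, q_2 = 11*1 + 1 = 12.
  i=3: a_3=8, p_3 = 8*155 + 13 = 1253, q_3 = 8*12 + 1 = 97.
  i=4: a_4=11, p_4 = 11*1253 + 155 = 13938, q_4 = 11*97 + 12 = 1079.
  i=5: a_5=6, p_5 = 6*13938 + 1253 = 84881, q_5 = 6*1079 + 97 = 6571.

12/1, 13/1, 155/12, 1253/97, 13938/1079, 84881/6571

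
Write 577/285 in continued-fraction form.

[2; 40, 1, 2, 2]

Run the Euclidean algorithm on 577 and 285; the successive quotients are the partial quotients a_0, a_1, ... (each step inverts the fractional part left over by the previous one):
  577 = 2*285 + 7, so a_0 = 2.
  285 = 40*7 + 5, so a_1 = 40.
  7 = 1*5 + 2, so a_2 = 1.
  5 = 2*2 + 1, so a_3 = 2.
  2 = 2*1 + 0, so a_4 = 2.
The remainder reaches 0 after 5 divisions, so the expansion has 5 partial quotients, read off in order.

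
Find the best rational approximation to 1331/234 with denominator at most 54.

91/16

Expand x = 1331/234 as a continued fraction with the Euclidean algorithm:
  1331 = 5*234 + 161, so a_0 = 5.
  234 = 1*161 + 73, so a_1 = 1.
  161 = 2*73 + 15, so a_2 = 2.
  73 = 4*15 + 13, so a_3 = 4.
  15 = 1*13 + 2, so a_4 = 1.
  13 = 6*2 + 1, so a_5 = 6.
  2 = 2*1 + 0, so a_6 = 2.
so x = [5; 1, 2, 4, 1, 6, 2].
Convergents (p_i = a_i*p_{i-1} + p_{i-2}, q_i = a_i*q_{i-1} + q_{i-2} with p_{-2}=0, p_{-1}=1, q_{-2}=1, q_{-1}=0), until the denominator exceeds 54:
  i=0: a_0=5, p_0 = 5*1 + 0 = 5, q_0 = 5*0 + 1 = 1.
  i=1: a_1=1, p_1 = 1*5 + 1 = 6, q_1 = 1*1 + 0 = 1.
  i=2: a_2=2, p_2 = 2*6 + 5 = 17, q_2 = 2*1 + 1 = 3.
  i=3: a_3=4, p_3 = 4*17 + 6 = 74, q_3 = 4*3 + 1 = 13.
  i=4: a_4=1, p_4 = 1*74 + 17 = 91, q_4 = 1*13 + 3 = 16.
  i=5: a_5=6, p_5 = 6*91 + 74 = 620, q_5 = 6*16 + 13 = 109.
q_5 = 109 > 54, so the last convergent with denominator <= 54 is p_4/q_4 = 91/16.
The closest fraction with denominator <= 54 is either p_4/q_4 or the intermediate fraction (k*p_4 + p_3)/(k*q_4 + q_3) with the largest k >= 1 whose denominator stays <= 54; these approach x as k grows, and every other convergent or intermediate fraction in range is farther away.
Largest k: floor((54 - q_3)/q_4) = floor((54 - 13)/16) = 2.
That gives (2*91 + 74)/(2*16 + 13) = 256/45.
Compare the errors: |x - 91/16| = |1331*16 - 91*234|/(234*16) = 2/3744, and |x - 256/45| = |1331*45 - 256*234|/(234*45) = 9/10530.
Cross-multiplying, 2*10530 = 21060 < 33696 = 9*3744, so 2/3744 is smaller: the convergent 91/16 is closer to x than 256/45.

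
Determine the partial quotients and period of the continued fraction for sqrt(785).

[28; (56)]

Write x_i = (sqrt(785) + m_i)/d_i with (m_0, d_0) = (0, 1). a_0 = floor(sqrt(785)) = 28, since 28^2 = 784 <= 785 < 841 = 29^2.
Iterate m_{i+1} = d_i*a_i - m_i, d_{i+1} = (785 - m_{i+1}^2)/d_i, a_{i+1} = floor((a_0 + m_{i+1})/d_{i+1}):
  m_1 = 1*28 - 0 = 28, d_1 = (785 - 28^2)/1 = 1/1 = 1, a_1 = floor((28 + 28)/1) = 56.
  m_2 = 1*56 - 28 = 28, d_2 = (785 - 28^2)/1 = 1/1 = 1: (m_2, d_2) = (m_1, d_1) = (28, 1), so from here the quotient a_1 repeats; the period length is 1.
Hence the expansion of sqrt(785) is a_0 = 28 followed by the repeating block 56 (period 1).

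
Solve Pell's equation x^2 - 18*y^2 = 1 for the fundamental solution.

(x, y) = (17, 4)

First expand sqrt(18) as a continued fraction. With x_i = (sqrt(18) + m_i)/d_i and (m_0, d_0) = (0, 1): a_0 = floor(sqrt(18)) = 4, since 4^2 = 16 <= 18 < 25 = 5^2.
Iterate m_{i+1} = d_i*a_i - m_i, d_{i+1} = (18 - m_{i+1}^2)/d_i, a_{i+1} = floor((a_0 + m_{i+1})/d_{i+1}):
  m_1 = 1*4 - 0 = 4, d_1 = (18 - 4^2)/1 = 2/1 = 2, a_1 = floor((4 + 4)/2) = 4.
  m_2 = 2*4 - 4 = 4, d_2 = (18 - 4^2)/2 = 2/2 = 1, a_2 = floor((4 + 4)/1) = 8.
  m_3 = 1*8 - 4 = 4, d_3 = (18 - 4^2)/1 = 2/1 = 2: (m_3, d_3) = (m_1, d_1) = (4, 2), so from here the quotients repeat a_1, a_2; the period length is 2.
So sqrt(18) = [4; (4, 8)] with period length k = 2.
k is even, so the fundamental solution of x^2 - 18y^2 = 1 is (p_{k-1}, q_{k-1}) = (p_1, q_1); compute convergents through index 1.
Convergents (p_i = a_i*p_{i-1} + p_{i-2}, q_i = a_i*q_{i-1} + q_{i-2} with p_{-2}=0, p_{-1}=1, q_{-2}=1, q_{-1}=0):
  i=0: a_0=4, p_0 = 4*1 + 0 = 4, q_0 = 4*0 + 1 = 1.
  i=1: a_1=4, p_1 = 4*4 + 1 = 17, q_1 = 4*1 + 0 = 4.
Check: 17^2 - 18*4^2 = 289 - 288 = 1, so (x, y) = (17, 4) solves the equation, and by the theorem it is the least positive solution.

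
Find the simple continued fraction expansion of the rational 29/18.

[1; 1, 1, 1, 1, 3]

Run the Euclidean algorithm on 29 and 18; the successive quotients are the partial quotients a_0, a_1, ... (each step inverts the fractional part left over by the previous one):
  29 = 1*18 + 11, so a_0 = 1.
  18 = 1*11 + 7, so a_1 = 1.
  11 = 1*7 + 4, so a_2 = 1.
  7 = 1*4 + 3, so a_3 = 1.
  4 = 1*3 + 1, so a_4 = 1.
  3 = 3*1 + 0, so a_5 = 3.
The remainder reaches 0 after 6 divisions, so the expansion has 6 partial quotients, read off in order.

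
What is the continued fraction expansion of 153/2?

Run the Euclidean algorithm on 153 and 2; the successive quotients are the partial quotients a_0, a_1, ... (each step inverts the fractional part left over by the previous one):
  153 = 76*2 + 1, so a_0 = 76.
  2 = 2*1 + 0, so a_1 = 2.
The remainder reaches 0 after 2 divisions, so the expansion has 2 partial quotients, read off in order.

[76; 2]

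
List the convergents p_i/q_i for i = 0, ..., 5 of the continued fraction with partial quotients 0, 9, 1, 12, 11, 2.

Using the convergent recurrence p_i = a_i*p_{i-1} + p_{i-2}, q_i = a_i*q_{i-1} + q_{i-2} with p_{-2}=0, p_{-1}=1, q_{-2}=1, q_{-1}=0:
  i=0: a_0=0, p_0 = 0*1 + 0 = 0, q_0 = 0*0 + 1 = 1.
  i=1: a_1=9, p_1 = 9*0 + 1 = 1, q_1 = 9*1 + 0 = 9.
  i=2: a_2=1, p_2 = 1*1 + 0 = 1, q_2 = 1*9 + 1 = 10.
  i=3: a_3=12, p_3 = 12*1 + 1 = 13, q_3 = 12*10 + 9 = 129.
  i=4: a_4=11, p_4 = 11*13 + 1 = 144, q_4 = 11*129 + 10 = 1429.
  i=5: a_5=2, p_5 = 2*144 + 13 = 301, q_5 = 2*1429 + 129 = 2987.

0/1, 1/9, 1/10, 13/129, 144/1429, 301/2987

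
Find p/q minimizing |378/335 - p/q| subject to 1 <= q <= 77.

Expand x = 378/335 as a continued fraction with the Euclidean algorithm:
  378 = 1*335 + 43, so a_0 = 1.
  335 = 7*43 + 34, so a_1 = 7.
  43 = 1*34 + 9, so a_2 = 1.
  34 = 3*9 + 7, so a_3 = 3.
  9 = 1*7 + 2, so a_4 = 1.
  7 = 3*2 + 1, so a_5 = 3.
  2 = 2*1 + 0, so a_6 = 2.
so x = [1; 7, 1, 3, 1, 3, 2].
Convergents (p_i = a_i*p_{i-1} + p_{i-2}, q_i = a_i*q_{i-1} + q_{i-2} with p_{-2}=0, p_{-1}=1, q_{-2}=1, q_{-1}=0), until the denominator exceeds 77:
  i=0: a_0=1, p_0 = 1*1 + 0 = 1, q_0 = 1*0 + 1 = 1.
  i=1: a_1=7, p_1 = 7*1 + 1 = 8, q_1 = 7*1 + 0 = 7.
  i=2: a_2=1, p_2 = 1*8 + 1 = 9, q_2 = 1*7 + 1 = 8.
  i=3: a_3=3, p_3 = 3*9 + 8 = 35, q_3 = 3*8 + 7 = 31.
  i=4: a_4=1, p_4 = 1*35 + 9 = 44, q_4 = 1*31 + 8 = 39.
  i=5: a_5=3, p_5 = 3*44 + 35 = 167, q_5 = 3*39 + 31 = 148.
q_5 = 148 > 77, so the last convergent with denominator <= 77 is p_4/q_4 = 44/39.
The closest fraction with denominator <= 77 is either p_4/q_4 or the intermediate fraction (k*p_4 + p_3)/(k*q_4 + q_3) with the largest k >= 1 whose denominator stays <= 77; these approach x as k grows, and every other convergent or intermediate fraction in range is farther away.
Largest k: floor((77 - q_3)/q_4) = floor((77 - 31)/39) = 1.
That gives (1*44 + 35)/(1*39 + 31) = 79/70.
Compare the errors: |x - 44/39| = |378*39 - 44*335|/(335*39) = 2/13065, and |x - 79/70| = |378*70 - 79*335|/(335*70) = 5/23450.
Cross-multiplying, 2*23450 = 46900 < 65325 = 5*13065, so 2/13065 is smaller: the convergent 44/39 is closer to x than 79/70.

44/39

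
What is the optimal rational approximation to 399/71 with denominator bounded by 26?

Expand x = 399/71 as a continued fraction with the Euclidean algorithm:
  399 = 5*71 + 44, so a_0 = 5.
  71 = 1*44 + 27, so a_1 = 1.
  44 = 1*27 + 17, so a_2 = 1.
  27 = 1*17 + 10, so a_3 = 1.
  17 = 1*10 + 7, so a_4 = 1.
  10 = 1*7 + 3, so a_5 = 1.
  7 = 2*3 + 1, so a_6 = 2.
  3 = 3*1 + 0, so a_7 = 3.
so x = [5; 1, 1, 1, 1, 1, 2, 3].
Convergents (p_i = a_i*p_{i-1} + p_{i-2}, q_i = a_i*q_{i-1} + q_{i-2} with p_{-2}=0, p_{-1}=1, q_{-2}=1, q_{-1}=0), until the denominator exceeds 26:
  i=0: a_0=5, p_0 = 5*1 + 0 = 5, q_0 = 5*0 + 1 = 1.
  i=1: a_1=1, p_1 = 1*5 + 1 = 6, q_1 = 1*1 + 0 = 1.
  i=2: a_2=1, p_2 = 1*6 + 5 = 11, q_2 = 1*1 + 1 = 2.
  i=3: a_3=1, p_3 = 1*11 + 6 = 17, q_3 = 1*2 + 1 = 3.
  i=4: a_4=1, p_4 = 1*17 + 11 = 28, q_4 = 1*3 + 2 = 5.
  i=5: a_5=1, p_5 = 1*28 + 17 = 45, q_5 = 1*5 + 3 = 8.
  i=6: a_6=2, p_6 = 2*45 + 28 = 118, q_6 = 2*8 + 5 = 21.
  i=7: a_7=3, p_7 = 3*118 + 45 = 399, q_7 = 3*21 + 8 = 71.
q_7 = 71 > 26, so the last convergent with denominator <= 26 is p_6/q_6 = 118/21.
The closest fraction with denominator <= 26 is either p_6/q_6 or the intermediate fraction (k*p_6 + p_5)/(k*q_6 + q_5) with the largest k >= 1 whose denominator stays <= 26; these approach x as k grows, and every other convergent or intermediate fraction in range is farther away.
Largest k: floor((26 - q_5)/q_6) = floor((26 - 8)/21) = 0.
Since k = 0, no intermediate fraction beyond p_6/q_6 has denominator <= 26, so the convergent 118/21 is the closest (its error is |399*21 - 118*71|/(71*21) = 1/1491).

118/21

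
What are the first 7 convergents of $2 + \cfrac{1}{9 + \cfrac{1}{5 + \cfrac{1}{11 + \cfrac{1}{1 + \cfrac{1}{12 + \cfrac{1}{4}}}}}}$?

Using the convergent recurrence p_i = a_i*p_{i-1} + p_{i-2}, q_i = a_i*q_{i-1} + q_{i-2} with p_{-2}=0, p_{-1}=1, q_{-2}=1, q_{-1}=0:
  i=0: a_0=2, p_0 = 2*1 + 0 = 2, q_0 = 2*0 + 1 = 1.
  i=1: a_1=9, p_1 = 9*2 + 1 = 19, q_1 = 9*1 + 0 = 9.
  i=2: a_2=5, p_2 = 5*19 + 2 = 97, q_2 = 5*9 + 1 = 46.
  i=3: a_3=11, p_3 = 11*97 + 19 = 1086, q_3 = 11*46 + 9 = 515.
  i=4: a_4=1, p_4 = 1*1086 + 97 = 1183, q_4 = 1*515 + 46 = 561.
  i=5: a_5=12, p_5 = 12*1183 + 1086 = 15282, q_5 = 12*561 + 515 = 7247.
  i=6: a_6=4, p_6 = 4*15282 + 1183 = 62311, q_6 = 4*7247 + 561 = 29549.

2/1, 19/9, 97/46, 1086/515, 1183/561, 15282/7247, 62311/29549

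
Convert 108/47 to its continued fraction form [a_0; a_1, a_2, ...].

[2; 3, 2, 1, 4]

Run the Euclidean algorithm on 108 and 47; the successive quotients are the partial quotients a_0, a_1, ... (each step inverts the fractional part left over by the previous one):
  108 = 2*47 + 14, so a_0 = 2.
  47 = 3*14 + 5, so a_1 = 3.
  14 = 2*5 + 4, so a_2 = 2.
  5 = 1*4 + 1, so a_3 = 1.
  4 = 4*1 + 0, so a_4 = 4.
The remainder reaches 0 after 5 divisions, so the expansion has 5 partial quotients, read off in order.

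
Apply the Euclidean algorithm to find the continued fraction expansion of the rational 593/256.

[2; 3, 6, 4, 3]

Run the Euclidean algorithm on 593 and 256; the successive quotients are the partial quotients a_0, a_1, ... (each step inverts the fractional part left over by the previous one):
  593 = 2*256 + 81, so a_0 = 2.
  256 = 3*81 + 13, so a_1 = 3.
  81 = 6*13 + 3, so a_2 = 6.
  13 = 4*3 + 1, so a_3 = 4.
  3 = 3*1 + 0, so a_4 = 3.
The remainder reaches 0 after 5 divisions, so the expansion has 5 partial quotients, read off in order.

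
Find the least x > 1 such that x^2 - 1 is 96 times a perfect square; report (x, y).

First expand sqrt(96) as a continued fraction. With x_i = (sqrt(96) + m_i)/d_i and (m_0, d_0) = (0, 1): a_0 = floor(sqrt(96)) = 9, since 9^2 = 81 <= 96 < 100 = 10^2.
Iterate m_{i+1} = d_i*a_i - m_i, d_{i+1} = (96 - m_{i+1}^2)/d_i, a_{i+1} = floor((a_0 + m_{i+1})/d_{i+1}):
  m_1 = 1*9 - 0 = 9, d_1 = (96 - 9^2)/1 = 15/1 = 15, a_1 = floor((9 + 9)/15) = 1.
  m_2 = 15*1 - 9 = 6, d_2 = (96 - 6^2)/15 = 60/15 = 4, a_2 = floor((9 + 6)/4) = 3.
  m_3 = 4*3 - 6 = 6, d_3 = (96 - 6^2)/4 = 60/4 = 15, a_3 = floor((9 + 6)/15) = 1.
  m_4 = 15*1 - 6 = 9, d_4 = (96 - 9^2)/15 = 15/15 = 1, a_4 = floor((9 + 9)/1) = 18.
  m_5 = 1*18 - 9 = 9, d_5 = (96 - 9^2)/1 = 15/1 = 15: (m_5, d_5) = (m_1, d_1) = (9, 15), so from here the quotients repeat a_1, ..., a_4; the period length is 4.
So sqrt(96) = [9; (1, 3, 1, 18)] with period length k = 4.
k is even, so the fundamental solution of x^2 - 96y^2 = 1 is (p_{k-1}, q_{k-1}) = (p_3, q_3); compute convergents through index 3.
Convergents (p_i = a_i*p_{i-1} + p_{i-2}, q_i = a_i*q_{i-1} + q_{i-2} with p_{-2}=0, p_{-1}=1, q_{-2}=1, q_{-1}=0):
  i=0: a_0=9, p_0 = 9*1 + 0 = 9, q_0 = 9*0 + 1 = 1.
  i=1: a_1=1, p_1 = 1*9 + 1 = 10, q_1 = 1*1 + 0 = 1.
  i=2: a_2=3, p_2 = 3*10 + 9 = 39, q_2 = 3*1 + 1 = 4.
  i=3: a_3=1, p_3 = 1*39 + 10 = 49, q_3 = 1*4 + 1 = 5.
Check: 49^2 - 96*5^2 = 2401 - 2400 = 1, so (x, y) = (49, 5) solves the equation, and by the theorem it is the least positive solution.

(x, y) = (49, 5)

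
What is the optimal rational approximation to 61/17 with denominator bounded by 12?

Expand x = 61/17 as a continued fraction with the Euclidean algorithm:
  61 = 3*17 + 10, so a_0 = 3.
  17 = 1*10 + 7, so a_1 = 1.
  10 = 1*7 + 3, so a_2 = 1.
  7 = 2*3 + 1, so a_3 = 2.
  3 = 3*1 + 0, so a_4 = 3.
so x = [3; 1, 1, 2, 3].
Convergents (p_i = a_i*p_{i-1} + p_{i-2}, q_i = a_i*q_{i-1} + q_{i-2} with p_{-2}=0, p_{-1}=1, q_{-2}=1, q_{-1}=0), until the denominator exceeds 12:
  i=0: a_0=3, p_0 = 3*1 + 0 = 3, q_0 = 3*0 + 1 = 1.
  i=1: a_1=1, p_1 = 1*3 + 1 = 4, q_1 = 1*1 + 0 = 1.
  i=2: a_2=1, p_2 = 1*4 + 3 = 7, q_2 = 1*1 + 1 = 2.
  i=3: a_3=2, p_3 = 2*7 + 4 = 18, q_3 = 2*2 + 1 = 5.
  i=4: a_4=3, p_4 = 3*18 + 7 = 61, q_4 = 3*5 + 2 = 17.
q_4 = 17 > 12, so the last convergent with denominator <= 12 is p_3/q_3 = 18/5.
The closest fraction with denominator <= 12 is either p_3/q_3 or the intermediate fraction (k*p_3 + p_2)/(k*q_3 + q_2) with the largest k >= 1 whose denominator stays <= 12; these approach x as k grows, and every other convergent or intermediate fraction in range is farther away.
Largest k: floor((12 - q_2)/q_3) = floor((12 - 2)/5) = 2.
That gives (2*18 + 7)/(2*5 + 2) = 43/12.
Compare the errors: |x - 18/5| = |61*5 - 18*17|/(17*5) = 1/85, and |x - 43/12| = |61*12 - 43*17|/(17*12) = 1/204.
Cross-multiplying, 1*85 = 85 < 204 = 1*204, so 1/204 is smaller: the intermediate fraction 43/12 is closer to x than 18/5.

43/12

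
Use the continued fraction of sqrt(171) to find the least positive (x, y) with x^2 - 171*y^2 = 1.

(x, y) = (170, 13)

First expand sqrt(171) as a continued fraction. With x_i = (sqrt(171) + m_i)/d_i and (m_0, d_0) = (0, 1): a_0 = floor(sqrt(171)) = 13, since 13^2 = 169 <= 171 < 196 = 14^2.
Iterate m_{i+1} = d_i*a_i - m_i, d_{i+1} = (171 - m_{i+1}^2)/d_i, a_{i+1} = floor((a_0 + m_{i+1})/d_{i+1}):
  m_1 = 1*13 - 0 = 13, d_1 = (171 - 13^2)/1 = 2/1 = 2, a_1 = floor((13 + 13)/2) = 13.
  m_2 = 2*13 - 13 = 13, d_2 = (171 - 13^2)/2 = 2/2 = 1, a_2 = floor((13 + 13)/1) = 26.
  m_3 = 1*26 - 13 = 13, d_3 = (171 - 13^2)/1 = 2/1 = 2: (m_3, d_3) = (m_1, d_1) = (13, 2), so from here the quotients repeat a_1, a_2; the period length is 2.
So sqrt(171) = [13; (13, 26)] with period length k = 2.
k is even, so the fundamental solution of x^2 - 171y^2 = 1 is (p_{k-1}, q_{k-1}) = (p_1, q_1); compute convergents through index 1.
Convergents (p_i = a_i*p_{i-1} + p_{i-2}, q_i = a_i*q_{i-1} + q_{i-2} with p_{-2}=0, p_{-1}=1, q_{-2}=1, q_{-1}=0):
  i=0: a_0=13, p_0 = 13*1 + 0 = 13, q_0 = 13*0 + 1 = 1.
  i=1: a_1=13, p_1 = 13*13 + 1 = 170, q_1 = 13*1 + 0 = 13.
Check: 170^2 - 171*13^2 = 28900 - 28899 = 1, so (x, y) = (170, 13) solves the equation, and by the theorem it is the least positive solution.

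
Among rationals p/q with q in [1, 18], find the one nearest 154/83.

Expand x = 154/83 as a continued fraction with the Euclidean algorithm:
  154 = 1*83 + 71, so a_0 = 1.
  83 = 1*71 + 12, so a_1 = 1.
  71 = 5*12 + 11, so a_2 = 5.
  12 = 1*11 + 1, so a_3 = 1.
  11 = 11*1 + 0, so a_4 = 11.
so x = [1; 1, 5, 1, 11].
Convergents (p_i = a_i*p_{i-1} + p_{i-2}, q_i = a_i*q_{i-1} + q_{i-2} with p_{-2}=0, p_{-1}=1, q_{-2}=1, q_{-1}=0), until the denominator exceeds 18:
  i=0: a_0=1, p_0 = 1*1 + 0 = 1, q_0 = 1*0 + 1 = 1.
  i=1: a_1=1, p_1 = 1*1 + 1 = 2, q_1 = 1*1 + 0 = 1.
  i=2: a_2=5, p_2 = 5*2 + 1 = 11, q_2 = 5*1 + 1 = 6.
  i=3: a_3=1, p_3 = 1*11 + 2 = 13, q_3 = 1*6 + 1 = 7.
  i=4: a_4=11, p_4 = 11*13 + 11 = 154, q_4 = 11*7 + 6 = 83.
q_4 = 83 > 18, so the last convergent with denominator <= 18 is p_3/q_3 = 13/7.
The closest fraction with denominator <= 18 is either p_3/q_3 or the intermediate fraction (k*p_3 + p_2)/(k*q_3 + q_2) with the largest k >= 1 whose denominator stays <= 18; these approach x as k grows, and every other convergent or intermediate fraction in range is farther away.
Largest k: floor((18 - q_2)/q_3) = floor((18 - 6)/7) = 1.
That gives (1*13 + 11)/(1*7 + 6) = 24/13.
Compare the errors: |x - 13/7| = |154*7 - 13*83|/(83*7) = 1/581, and |x - 24/13| = |154*13 - 24*83|/(83*13) = 10/1079.
Cross-multiplying, 1*1079 = 1079 < 5810 = 10*581, so 1/581 is smaller: the convergent 13/7 is closer to x than 24/13.

13/7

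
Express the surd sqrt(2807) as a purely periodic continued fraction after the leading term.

Write x_i = (sqrt(2807) + m_i)/d_i with (m_0, d_0) = (0, 1). a_0 = floor(sqrt(2807)) = 52, since 52^2 = 2704 <= 2807 < 2809 = 53^2.
Iterate m_{i+1} = d_i*a_i - m_i, d_{i+1} = (2807 - m_{i+1}^2)/d_i, a_{i+1} = floor((a_0 + m_{i+1})/d_{i+1}):
  m_1 = 1*52 - 0 = 52, d_1 = (2807 - 52^2)/1 = 103/1 = 103, a_1 = floor((52 + 52)/103) = 1.
  m_2 = 103*1 - 52 = 51, d_2 = (2807 - 51^2)/103 = 206/103 = 2, a_2 = floor((52 + 51)/2) = 51.
  m_3 = 2*51 - 51 = 51, d_3 = (2807 - 51^2)/2 = 206/2 = 103, a_3 = floor((52 + 51)/103) = 1.
  m_4 = 103*1 - 51 = 52, d_4 = (2807 - 52^2)/103 = 103/103 = 1, a_4 = floor((52 + 52)/1) = 104.
  m_5 = 1*104 - 52 = 52, d_5 = (2807 - 52^2)/1 = 103/1 = 103: (m_5, d_5) = (m_1, d_1) = (52, 103), so from here the quotients repeat a_1, ..., a_4; the period length is 4.
Hence the expansion of sqrt(2807) is a_0 = 52 followed by the repeating block 1, 51, 1, 104 (period 4).

[52; (1, 51, 1, 104)]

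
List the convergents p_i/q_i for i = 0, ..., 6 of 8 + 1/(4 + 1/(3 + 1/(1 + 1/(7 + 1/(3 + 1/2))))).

Using the convergent recurrence p_i = a_i*p_{i-1} + p_{i-2}, q_i = a_i*q_{i-1} + q_{i-2} with p_{-2}=0, p_{-1}=1, q_{-2}=1, q_{-1}=0:
  i=0: a_0=8, p_0 = 8*1 + 0 = 8, q_0 = 8*0 + 1 = 1.
  i=1: a_1=4, p_1 = 4*8 + 1 = 33, q_1 = 4*1 + 0 = 4.
  i=2: a_2=3, p_2 = 3*33 + 8 = 107, q_2 = 3*4 + 1 = 13.
  i=3: a_3=1, p_3 = 1*107 + 33 = 140, q_3 = 1*13 + 4 = 17.
  i=4: a_4=7, p_4 = 7*140 + 107 = 1087, q_4 = 7*17 + 13 = 132.
  i=5: a_5=3, p_5 = 3*1087 + 140 = 3401, q_5 = 3*132 + 17 = 413.
  i=6: a_6=2, p_6 = 2*3401 + 1087 = 7889, q_6 = 2*413 + 132 = 958.

8/1, 33/4, 107/13, 140/17, 1087/132, 3401/413, 7889/958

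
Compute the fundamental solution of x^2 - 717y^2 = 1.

First expand sqrt(717) as a continued fraction. With x_i = (sqrt(717) + m_i)/d_i and (m_0, d_0) = (0, 1): a_0 = floor(sqrt(717)) = 26, since 26^2 = 676 <= 717 < 729 = 27^2.
Iterate m_{i+1} = d_i*a_i - m_i, d_{i+1} = (717 - m_{i+1}^2)/d_i, a_{i+1} = floor((a_0 + m_{i+1})/d_{i+1}):
  m_1 = 1*26 - 0 = 26, d_1 = (717 - 26^2)/1 = 41/1 = 41, a_1 = floor((26 + 26)/41) = 1.
  m_2 = 41*1 - 26 = 15, d_2 = (717 - 15^2)/41 = 492/41 = 12, a_2 = floor((26 + 15)/12) = 3.
  m_3 = 12*3 - 15 = 21, d_3 = (717 - 21^2)/12 = 276/12 = 23, a_3 = floor((26 + 21)/23) = 2.
  m_4 = 23*2 - 21 = 25, d_4 = (717 - 25^2)/23 = 92/23 = 4, a_4 = floor((26 + 25)/4) = 12.
  m_5 = 4*12 - 25 = 23, d_5 = (717 - 23^2)/4 = 188/4 = 47, a_5 = floor((26 + 23)/47) = 1.
  m_6 = 47*1 - 23 = 24, d_6 = (717 - 24^2)/47 = 141/47 = 3, a_6 = floor((26 + 24)/3) = 16.
  m_7 = 3*16 - 24 = 24, d_7 = (717 - 24^2)/3 = 141/3 = 47, a_7 = floor((26 + 24)/47) = 1.
  m_8 = 47*1 - 24 = 23, d_8 = (717 - 23^2)/47 = 188/47 = 4, a_8 = floor((26 + 23)/4) = 12.
  m_9 = 4*12 - 23 = 25, d_9 = (717 - 25^2)/4 = 92/4 = 23, a_9 = floor((26 + 25)/23) = 2.
  m_10 = 23*2 - 25 = 21, d_10 = (717 - 21^2)/23 = 276/23 = 12, a_10 = floor((26 + 21)/12) = 3.
  m_11 = 12*3 - 21 = 15, d_11 = (717 - 15^2)/12 = 492/12 = 41, a_11 = floor((26 + 15)/41) = 1.
  m_12 = 41*1 - 15 = 26, d_12 = (717 - 26^2)/41 = 41/41 = 1, a_12 = floor((26 + 26)/1) = 52.
  m_13 = 1*52 - 26 = 26, d_13 = (717 - 26^2)/1 = 41/1 = 41: (m_13, d_13) = (m_1, d_1) = (26, 41), so from here the quotients repeat a_1, ..., a_12; the period length is 12.
So sqrt(717) = [26; (1, 3, 2, 12, 1, 16, 1, 12, 2, 3, 1, 52)] with period length k = 12.
k is even, so the fundamental solution of x^2 - 717y^2 = 1 is (p_{k-1}, q_{k-1}) = (p_11, q_11); compute convergents through index 11.
Convergents (p_i = a_i*p_{i-1} + p_{i-2}, q_i = a_i*q_{i-1} + q_{i-2} with p_{-2}=0, p_{-1}=1, q_{-2}=1, q_{-1}=0):
  i=0: a_0=26, p_0 = 26*1 + 0 = 26, q_0 = 26*0 + 1 = 1.
  i=1: a_1=1, p_1 = 1*26 + 1 = 27, q_1 = 1*1 + 0 = 1.
  i=2: a_2=3, p_2 = 3*27 + 26 = 107, q_2 = 3*1 + 1 = 4.
  i=3: a_3=2, p_3 = 2*107 + 27 = 241, q_3 = 2*4 + 1 = 9.
  i=4: a_4=12, p_4 = 12*241 + 107 = 2999, q_4 = 12*9 + 4 = 112.
  i=5: a_5=1, p_5 = 1*2999 + 241 = 3240, q_5 = 1*112 + 9 = 121.
  i=6: a_6=16, p_6 = 16*3240 + 2999 = 54839, q_6 = 16*121 + 112 = 2048.
  i=7: a_7=1, p_7 = 1*54839 + 3240 = 58079, q_7 = 1*2048 + 121 = 2169.
  i=8: a_8=12, p_8 = 12*58079 + 54839 = 751787, q_8 = 12*2169 + 2048 = 28076.
  i=9: a_9=2, p_9 = 2*751787 + 58079 = 1561653, q_9 = 2*28076 + 2169 = 58321.
  i=10: a_10=3, p_10 = 3*1561653 + 751787 = 5436746, q_10 = 3*58321 + 28076 = 203039.
  i=11: a_11=1, p_11 = 1*5436746 + 1561653 = 6998399, q_11 = 1*203039 + 58321 = 261360.
Check: 6998399^2 - 717*261360^2 = 48977588563201 - 48977588563200 = 1, so (x, y) = (6998399, 261360) solves the equation, and by the theorem it is the least positive solution.

(x, y) = (6998399, 261360)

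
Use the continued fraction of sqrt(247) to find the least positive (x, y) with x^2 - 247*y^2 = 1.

(x, y) = (85292, 5427)

First expand sqrt(247) as a continued fraction. With x_i = (sqrt(247) + m_i)/d_i and (m_0, d_0) = (0, 1): a_0 = floor(sqrt(247)) = 15, since 15^2 = 225 <= 247 < 256 = 16^2.
Iterate m_{i+1} = d_i*a_i - m_i, d_{i+1} = (247 - m_{i+1}^2)/d_i, a_{i+1} = floor((a_0 + m_{i+1})/d_{i+1}):
  m_1 = 1*15 - 0 = 15, d_1 = (247 - 15^2)/1 = 22/1 = 22, a_1 = floor((15 + 15)/22) = 1.
  m_2 = 22*1 - 15 = 7, d_2 = (247 - 7^2)/22 = 198/22 = 9, a_2 = floor((15 + 7)/9) = 2.
  m_3 = 9*2 - 7 = 11, d_3 = (247 - 11^2)/9 = 126/9 = 14, a_3 = floor((15 + 11)/14) = 1.
  m_4 = 14*1 - 11 = 3, d_4 = (247 - 3^2)/14 = 238/14 = 17, a_4 = floor((15 + 3)/17) = 1.
  m_5 = 17*1 - 3 = 14, d_5 = (247 - 14^2)/17 = 51/17 = 3, a_5 = floor((15 + 14)/3) = 9.
  m_6 = 3*9 - 14 = 13, d_6 = (247 - 13^2)/3 = 78/3 = 26, a_6 = floor((15 + 13)/26) = 1.
  m_7 = 26*1 - 13 = 13, d_7 = (247 - 13^2)/26 = 78/26 = 3, a_7 = floor((15 + 13)/3) = 9.
  m_8 = 3*9 - 13 = 14, d_8 = (247 - 14^2)/3 = 51/3 = 17, a_8 = floor((15 + 14)/17) = 1.
  m_9 = 17*1 - 14 = 3, d_9 = (247 - 3^2)/17 = 238/17 = 14, a_9 = floor((15 + 3)/14) = 1.
  m_10 = 14*1 - 3 = 11, d_10 = (247 - 11^2)/14 = 126/14 = 9, a_10 = floor((15 + 11)/9) = 2.
  m_11 = 9*2 - 11 = 7, d_11 = (247 - 7^2)/9 = 198/9 = 22, a_11 = floor((15 + 7)/22) = 1.
  m_12 = 22*1 - 7 = 15, d_12 = (247 - 15^2)/22 = 22/22 = 1, a_12 = floor((15 + 15)/1) = 30.
  m_13 = 1*30 - 15 = 15, d_13 = (247 - 15^2)/1 = 22/1 = 22: (m_13, d_13) = (m_1, d_1) = (15, 22), so from here the quotients repeat a_1, ..., a_12; the period length is 12.
So sqrt(247) = [15; (1, 2, 1, 1, 9, 1, 9, 1, 1, 2, 1, 30)] with period length k = 12.
k is even, so the fundamental solution of x^2 - 247y^2 = 1 is (p_{k-1}, q_{k-1}) = (p_11, q_11); compute convergents through index 11.
Convergents (p_i = a_i*p_{i-1} + p_{i-2}, q_i = a_i*q_{i-1} + q_{i-2} with p_{-2}=0, p_{-1}=1, q_{-2}=1, q_{-1}=0):
  i=0: a_0=15, p_0 = 15*1 + 0 = 15, q_0 = 15*0 + 1 = 1.
  i=1: a_1=1, p_1 = 1*15 + 1 = 16, q_1 = 1*1 + 0 = 1.
  i=2: a_2=2, p_2 = 2*16 + 15 = 47, q_2 = 2*1 + 1 = 3.
  i=3: a_3=1, p_3 = 1*47 + 16 = 63, q_3 = 1*3 + 1 = 4.
  i=4: a_4=1, p_4 = 1*63 + 47 = 110, q_4 = 1*4 + 3 = 7.
  i=5: a_5=9, p_5 = 9*110 + 63 = 1053, q_5 = 9*7 + 4 = 67.
  i=6: a_6=1, p_6 = 1*1053 + 110 = 1163, q_6 = 1*67 + 7 = 74.
  i=7: a_7=9, p_7 = 9*1163 + 1053 = 11520, q_7 = 9*74 + 67 = 733.
  i=8: a_8=1, p_8 = 1*11520 + 1163 = 12683, q_8 = 1*733 + 74 = 807.
  i=9: a_9=1, p_9 = 1*12683 + 11520 = 24203, q_9 = 1*807 + 733 = 1540.
  i=10: a_10=2, p_10 = 2*24203 + 12683 = 61089, q_10 = 2*1540 + 807 = 3887.
  i=11: a_11=1, p_11 = 1*61089 + 24203 = 85292, q_11 = 1*3887 + 1540 = 5427.
Check: 85292^2 - 247*5427^2 = 7274725264 - 7274725263 = 1, so (x, y) = (85292, 5427) solves the equation, and by the theorem it is the least positive solution.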